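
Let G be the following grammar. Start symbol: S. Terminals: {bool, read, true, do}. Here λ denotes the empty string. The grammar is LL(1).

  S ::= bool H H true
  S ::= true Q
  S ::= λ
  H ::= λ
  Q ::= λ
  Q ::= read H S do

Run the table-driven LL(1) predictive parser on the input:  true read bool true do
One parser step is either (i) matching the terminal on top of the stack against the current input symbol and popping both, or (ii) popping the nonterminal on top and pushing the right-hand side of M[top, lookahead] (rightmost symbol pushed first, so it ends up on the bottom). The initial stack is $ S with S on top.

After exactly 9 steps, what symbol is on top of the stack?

step 1: stack=$ S  input=true read bool true do $  — expand S ::= true Q
step 2: stack=$ Q true  input=true read bool true do $  — match true
step 3: stack=$ Q  input=read bool true do $  — expand Q ::= read H S do
step 4: stack=$ do S H read  input=read bool true do $  — match read
step 5: stack=$ do S H  input=bool true do $  — expand H ::= λ
step 6: stack=$ do S  input=bool true do $  — expand S ::= bool H H true
step 7: stack=$ do true H H bool  input=bool true do $  — match bool
step 8: stack=$ do true H H  input=true do $  — expand H ::= λ
step 9: stack=$ do true H  input=true do $  — expand H ::= λ
Stack after step 9: $ do true (top = true).

true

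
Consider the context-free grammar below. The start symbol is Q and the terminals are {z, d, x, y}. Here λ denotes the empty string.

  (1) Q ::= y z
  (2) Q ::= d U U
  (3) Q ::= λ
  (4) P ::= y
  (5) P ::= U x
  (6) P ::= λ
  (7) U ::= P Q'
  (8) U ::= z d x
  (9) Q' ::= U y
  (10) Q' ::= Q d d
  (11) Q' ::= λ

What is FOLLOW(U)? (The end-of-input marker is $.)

{$, d, x, y, z}

FIRST(Q) = {λ, d, y}
FIRST(P) = {λ, d, x, y, z}  (via U x)
FIRST(U) = {λ, d, x, y, z}  (via P Q')
FIRST(Q') = {λ, d, x, y, z}  (via U y, Q d d)
FOLLOW(Q) includes $ since Q is the start symbol.
FOLLOW(Q): in Q'::=Q d d, Q is followed by d d with FIRST {d}. Thus FOLLOW(Q) = {$, d}.
FOLLOW(U): in Q::=d U U (occurrence 1), U is followed by U with FIRST {λ, d, x, y, z}; in Q::=d U U (occurrence 1), the suffix after U is nullable, so FOLLOW(U) ⊇ FOLLOW(Q) = {$, d}; in Q::=d U U (occurrence 2), the suffix after U is empty, so FOLLOW(U) ⊇ FOLLOW(Q) = {$, d}; in P::=U x, U is followed by x with FIRST {x}; in Q'::=U y, U is followed by y with FIRST {y}. Thus FOLLOW(U) = {$, d, x, y, z}.
FOLLOW(P): in U::=P Q', P is followed by Q' with FIRST {λ, d, x, y, z}; in U::=P Q', the suffix after P is nullable, so FOLLOW(P) ⊇ FOLLOW(U) = {$, d, x, y, z}. Thus FOLLOW(P) = {$, d, x, y, z}.
FOLLOW(Q'): in U::=P Q', the suffix after Q' is empty, so FOLLOW(Q') ⊇ FOLLOW(U) = {$, d, x, y, z}. Thus FOLLOW(Q') = {$, d, x, y, z}.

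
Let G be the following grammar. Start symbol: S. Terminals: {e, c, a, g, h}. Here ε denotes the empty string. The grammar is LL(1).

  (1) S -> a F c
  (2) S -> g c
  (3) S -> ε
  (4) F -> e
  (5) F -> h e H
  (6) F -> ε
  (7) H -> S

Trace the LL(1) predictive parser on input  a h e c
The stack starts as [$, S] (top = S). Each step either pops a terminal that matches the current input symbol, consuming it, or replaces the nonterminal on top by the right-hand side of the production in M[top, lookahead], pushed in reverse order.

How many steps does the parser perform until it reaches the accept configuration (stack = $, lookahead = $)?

8

     Stack      Input      Action
  1  $ S        a h e c $  expand S -> a F c
  2  $ c F a    a h e c $  match a
  3  $ c F      h e c $    expand F -> h e H
  4  $ c H e h  h e c $    match h
  5  $ c H e    e c $      match e
  6  $ c H      c $        expand H -> S
  7  $ c S      c $        expand S -> ε
  8  $ c        c $        match c
Accept reached after 8 steps.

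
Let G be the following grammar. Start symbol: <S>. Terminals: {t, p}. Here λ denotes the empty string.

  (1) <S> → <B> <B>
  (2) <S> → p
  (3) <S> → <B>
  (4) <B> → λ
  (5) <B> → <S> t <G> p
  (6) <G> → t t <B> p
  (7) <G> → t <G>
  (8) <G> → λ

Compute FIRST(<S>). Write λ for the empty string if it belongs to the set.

{λ, p, t}

FIRST(<G>) = {λ, t}
FIRST(<S>) = {λ, p, t}  (via <B> <B>, <B>)
FIRST(<B>) = {λ, p, t}  (via <S> t <G> p)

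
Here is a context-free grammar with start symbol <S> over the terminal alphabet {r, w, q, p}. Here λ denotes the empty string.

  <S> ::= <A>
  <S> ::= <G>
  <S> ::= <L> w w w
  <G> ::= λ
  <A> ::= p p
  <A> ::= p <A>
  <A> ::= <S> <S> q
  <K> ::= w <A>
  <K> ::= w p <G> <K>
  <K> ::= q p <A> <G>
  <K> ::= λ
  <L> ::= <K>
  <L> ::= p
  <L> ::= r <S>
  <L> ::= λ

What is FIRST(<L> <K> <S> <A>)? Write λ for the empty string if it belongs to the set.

{p, q, r, w}

FIRST(<G>): from <G>::=λ we get {λ}. So FIRST(<G>) = {λ}.
FIRST(<K>): from <K>::=w <A> we get {w}; from <K>::=w p <G> <K> we get {w}; from <K>::=q p <A> <G> we get {q}; from <K>::=λ we get {λ}. So FIRST(<K>) = {λ, q, w}.
FIRST(<L>): from <L>::=<K> we get {λ, q, w}; from <L>::=p we get {p}; from <L>::=r <S> we get {r}; from <L>::=λ we get {λ}. So FIRST(<L>) = {λ, p, q, r, w}.
FIRST(<S>): from <S>::=<A> we get {p, q, r, w}; from <S>::=<G> we get {λ}; from <S>::=<L> w w w we get {p, q, r, w}. So FIRST(<S>) = {λ, p, q, r, w}.
FIRST(<A>): from <A>::=p p we get {p}; from <A>::=p <A> we get {p}; from <A>::=<S> <S> q we get {p, q, r, w}. So FIRST(<A>) = {p, q, r, w}.
FIRST(<L> <K> <S> <A>): take FIRST of each symbol in turn, carrying on past any symbol whose FIRST contains λ; result {p, q, r, w}.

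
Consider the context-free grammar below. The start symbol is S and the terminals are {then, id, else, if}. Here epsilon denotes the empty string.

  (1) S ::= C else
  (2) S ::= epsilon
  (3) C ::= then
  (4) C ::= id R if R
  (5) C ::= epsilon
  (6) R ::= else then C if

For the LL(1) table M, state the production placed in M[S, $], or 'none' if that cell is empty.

FIRST(C): from C::=then we get {then}; from C::=id R if R we get {id}; from C::=epsilon we get {epsilon}. So FIRST(C) = {epsilon, id, then}.
FIRST(R): from R::=else then C if we get {else}. So FIRST(R) = {else}.
FIRST(S): from S::=C else we get {else, id, then}; from S::=epsilon we get {epsilon}. So FIRST(S) = {epsilon, else, id, then}.
FOLLOW(S) includes $ since S is the start symbol.
FOLLOW(S): S appears on no right-hand side. Thus FOLLOW(S) = {$}.
For S ::= C else: FIRST(C else) = {else, id, then}, so it goes in M[S, t] for t ∈ {else, id, then}.
For S ::= epsilon: FIRST(epsilon) = {epsilon}, so it goes in M[S, t] for t ∈ {}; since epsilon ∈ FIRST, also for every t ∈ FOLLOW(S) = {$}.

S ::= epsilon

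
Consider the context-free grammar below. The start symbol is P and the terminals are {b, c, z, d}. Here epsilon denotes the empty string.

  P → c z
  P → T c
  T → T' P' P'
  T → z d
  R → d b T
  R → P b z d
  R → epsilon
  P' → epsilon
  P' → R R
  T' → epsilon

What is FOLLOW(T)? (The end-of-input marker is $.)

{c, d, z}

FIRST(T') = {epsilon}
FIRST(P) = {c, d, z}  (via T c)
FIRST(R) = {epsilon, c, d, z}  (via P b z d)
FIRST(P') = {epsilon, c, d, z}  (via R R)
FIRST(T) = {epsilon, c, d, z}  (via T' P' P')
FOLLOW(P) includes $ since P is the start symbol.
FOLLOW(P): in R→P b z d, P is followed by b z d with FIRST {b}. Thus FOLLOW(P) = {$, b}.
FOLLOW(T): in P→T c, T is followed by c with FIRST {c}; in R→d b T, the suffix after T is empty, so FOLLOW(T) ⊇ FOLLOW(R) = {c, d, z}. Thus FOLLOW(T) = {c, d, z}.
FOLLOW(P'): in T→T' P' P' (occurrence 1), P' is followed by P' with FIRST {epsilon, c, d, z}; in T→T' P' P' (occurrence 1), the suffix after P' is nullable, so FOLLOW(P') ⊇ FOLLOW(T) = {c, d, z}; in T→T' P' P' (occurrence 2), the suffix after P' is empty, so FOLLOW(P') ⊇ FOLLOW(T) = {c, d, z}. Thus FOLLOW(P') = {c, d, z}.
FOLLOW(R): in P'→R R (occurrence 1), R is followed by R with FIRST {epsilon, c, d, z}; in P'→R R (occurrence 1), the suffix after R is nullable, so FOLLOW(R) ⊇ FOLLOW(P') = {c, d, z}; in P'→R R (occurrence 2), the suffix after R is empty, so FOLLOW(R) ⊇ FOLLOW(P') = {c, d, z}. Thus FOLLOW(R) = {c, d, z}.
FOLLOW(T'): in T→T' P' P', T' is followed by P' P' with FIRST {epsilon, c, d, z}; in T→T' P' P', the suffix after T' is nullable, so FOLLOW(T') ⊇ FOLLOW(T) = {c, d, z}. Thus FOLLOW(T') = {c, d, z}.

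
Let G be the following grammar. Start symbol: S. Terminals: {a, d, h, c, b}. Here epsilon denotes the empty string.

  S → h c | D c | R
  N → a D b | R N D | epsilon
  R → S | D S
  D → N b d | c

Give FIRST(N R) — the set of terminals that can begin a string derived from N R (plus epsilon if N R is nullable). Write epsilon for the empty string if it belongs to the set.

FIRST(S): from S→h c we get {h}; from S→D c we get {a, b, c, h}; from S→R we get {a, b, c, h}. So FIRST(S) = {a, b, c, h}.
FIRST(N): from N→a D b we get {a}; from N→R N D we get {a, b, c, h}; from N→epsilon we get {epsilon}. So FIRST(N) = {epsilon, a, b, c, h}.
FIRST(D): from D→N b d we get {a, b, c, h}; from D→c we get {c}. So FIRST(D) = {a, b, c, h}.
FIRST(R): from R→S we get {a, b, c, h}; from R→D S we get {a, b, c, h}. So FIRST(R) = {a, b, c, h}.
FIRST(N R): take FIRST of each symbol in turn, carrying on past any symbol whose FIRST contains epsilon; result {a, b, c, h}.

{a, b, c, h}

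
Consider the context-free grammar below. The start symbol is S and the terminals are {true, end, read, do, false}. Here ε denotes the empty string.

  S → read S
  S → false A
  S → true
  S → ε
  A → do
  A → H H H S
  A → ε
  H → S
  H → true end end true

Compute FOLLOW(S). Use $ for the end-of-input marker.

FIRST(S): from S→read S we get {read}; from S→false A we get {false}; from S→true we get {true}; from S→ε we get {ε}. So FIRST(S) = {ε, false, read, true}.
FIRST(H): from H→S we get {ε, false, read, true}; from H→true end end true we get {true}. So FIRST(H) = {ε, false, read, true}.
FIRST(A): from A→do we get {do}; from A→H H H S we get {ε, false, read, true}; from A→ε we get {ε}. So FIRST(A) = {ε, do, false, read, true}.
FOLLOW(S) includes $ since S is the start symbol.
FOLLOW(S): in S→read S, the suffix after S is empty (adds nothing new); in A→H H H S, the suffix after S is empty, so FOLLOW(S) ⊇ FOLLOW(A) = {$, false, read, true}; in H→S, the suffix after S is empty, so FOLLOW(S) ⊇ FOLLOW(H) = {$, false, read, true}. Thus FOLLOW(S) = {$, false, read, true}.
FOLLOW(A): in S→false A, the suffix after A is empty, so FOLLOW(A) ⊇ FOLLOW(S) = {$, false, read, true}. Thus FOLLOW(A) = {$, false, read, true}.
FOLLOW(H): in A→H H H S (occurrence 1), H is followed by H H S with FIRST {ε, false, read, true}; in A→H H H S (occurrence 1), the suffix after H is nullable, so FOLLOW(H) ⊇ FOLLOW(A) = {$, false, read, true}; in A→H H H S (occurrence 2), H is followed by H S with FIRST {ε, false, read, true}; in A→H H H S (occurrence 2), the suffix after H is nullable, so FOLLOW(H) ⊇ FOLLOW(A) = {$, false, read, true}; in A→H H H S (occurrence 3), H is followed by S with FIRST {ε, false, read, true}; in A→H H H S (occurrence 3), the suffix after H is nullable, so FOLLOW(H) ⊇ FOLLOW(A) = {$, false, read, true}. Thus FOLLOW(H) = {$, false, read, true}.

{$, false, read, true}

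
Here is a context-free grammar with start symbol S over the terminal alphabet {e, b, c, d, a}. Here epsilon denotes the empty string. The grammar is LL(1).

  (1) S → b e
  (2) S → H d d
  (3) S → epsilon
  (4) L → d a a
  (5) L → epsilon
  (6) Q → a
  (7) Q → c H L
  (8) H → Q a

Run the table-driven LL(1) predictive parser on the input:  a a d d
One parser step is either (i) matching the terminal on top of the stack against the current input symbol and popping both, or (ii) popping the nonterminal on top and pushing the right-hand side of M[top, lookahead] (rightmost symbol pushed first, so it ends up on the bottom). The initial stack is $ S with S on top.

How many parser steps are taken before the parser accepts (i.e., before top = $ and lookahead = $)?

step 1: stack=$ S  input=a a d d $  — expand S → H d d
step 2: stack=$ d d H  input=a a d d $  — expand H → Q a
step 3: stack=$ d d a Q  input=a a d d $  — expand Q → a
step 4: stack=$ d d a a  input=a a d d $  — match a
step 5: stack=$ d d a  input=a d d $  — match a
step 6: stack=$ d d  input=d d $  — match d
step 7: stack=$ d  input=d $  — match d
Accept reached after 7 steps.

7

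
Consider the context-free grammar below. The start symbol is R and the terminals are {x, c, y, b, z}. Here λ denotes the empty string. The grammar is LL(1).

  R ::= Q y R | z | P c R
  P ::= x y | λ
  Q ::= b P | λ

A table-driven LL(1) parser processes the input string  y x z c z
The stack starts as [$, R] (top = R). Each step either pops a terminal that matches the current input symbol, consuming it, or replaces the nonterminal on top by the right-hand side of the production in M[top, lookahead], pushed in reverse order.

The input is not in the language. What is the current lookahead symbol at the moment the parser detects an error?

z

step 1: stack=$ R  input=y x z c z $  — expand R ::= Q y R
step 2: stack=$ R y Q  input=y x z c z $  — expand Q ::= λ
step 3: stack=$ R y  input=y x z c z $  — match y
step 4: stack=$ R  input=x z c z $  — expand R ::= P c R
step 5: stack=$ R c P  input=x z c z $  — expand P ::= x y
step 6: stack=$ R c y x  input=x z c z $  — match x
step 7: stack=$ R c y  input=z c z $  — error: top is terminal y but lookahead is z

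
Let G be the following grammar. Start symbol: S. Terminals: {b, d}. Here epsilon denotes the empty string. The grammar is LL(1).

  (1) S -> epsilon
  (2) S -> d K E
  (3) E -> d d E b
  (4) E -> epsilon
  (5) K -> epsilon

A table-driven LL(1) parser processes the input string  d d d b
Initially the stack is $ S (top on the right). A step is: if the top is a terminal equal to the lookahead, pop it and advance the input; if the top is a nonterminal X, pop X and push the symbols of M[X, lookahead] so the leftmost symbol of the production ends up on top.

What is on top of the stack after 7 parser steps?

b

step 1: stack=$ S  input=d d d b $  — expand S -> d K E
step 2: stack=$ E K d  input=d d d b $  — match d
step 3: stack=$ E K  input=d d b $  — expand K -> epsilon
step 4: stack=$ E  input=d d b $  — expand E -> d d E b
step 5: stack=$ b E d d  input=d d b $  — match d
step 6: stack=$ b E d  input=d b $  — match d
step 7: stack=$ b E  input=b $  — expand E -> epsilon
Stack after step 7: $ b (top = b).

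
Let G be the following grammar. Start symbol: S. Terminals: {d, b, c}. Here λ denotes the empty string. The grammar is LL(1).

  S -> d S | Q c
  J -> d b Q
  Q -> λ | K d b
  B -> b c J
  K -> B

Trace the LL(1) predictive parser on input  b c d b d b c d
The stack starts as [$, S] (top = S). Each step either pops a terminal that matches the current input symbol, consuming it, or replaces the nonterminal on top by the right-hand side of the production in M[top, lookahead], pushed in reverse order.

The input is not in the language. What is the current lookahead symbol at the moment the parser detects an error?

step 1: stack=$ S  input=b c d b d b c d $  — expand S -> Q c
step 2: stack=$ c Q  input=b c d b d b c d $  — expand Q -> K d b
step 3: stack=$ c b d K  input=b c d b d b c d $  — expand K -> B
step 4: stack=$ c b d B  input=b c d b d b c d $  — expand B -> b c J
step 5: stack=$ c b d J c b  input=b c d b d b c d $  — match b
step 6: stack=$ c b d J c  input=c d b d b c d $  — match c
step 7: stack=$ c b d J  input=d b d b c d $  — expand J -> d b Q
step 8: stack=$ c b d Q b d  input=d b d b c d $  — match d
step 9: stack=$ c b d Q b  input=b d b c d $  — match b
step 10: stack=$ c b d Q  input=d b c d $  — expand Q -> λ
step 11: stack=$ c b d  input=d b c d $  — match d
step 12: stack=$ c b  input=b c d $  — match b
step 13: stack=$ c  input=c d $  — match c
step 14: stack=$  input=d $  — error: stack empty but input remains

d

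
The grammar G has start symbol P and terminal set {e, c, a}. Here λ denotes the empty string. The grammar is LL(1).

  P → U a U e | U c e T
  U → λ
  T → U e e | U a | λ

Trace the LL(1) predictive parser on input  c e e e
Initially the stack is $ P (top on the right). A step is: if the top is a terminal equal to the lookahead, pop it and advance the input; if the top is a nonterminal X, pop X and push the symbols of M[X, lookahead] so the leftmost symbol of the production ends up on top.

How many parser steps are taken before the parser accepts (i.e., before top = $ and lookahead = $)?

8

     Stack      Input      Action
  1  $ P        c e e e $  expand P → U c e T
  2  $ T e c U  c e e e $  expand U → λ
  3  $ T e c    c e e e $  match c
  4  $ T e      e e e $    match e
  5  $ T        e e $      expand T → U e e
  6  $ e e U    e e $      expand U → λ
  7  $ e e      e e $      match e
  8  $ e        e $        match e
Accept reached after 8 steps.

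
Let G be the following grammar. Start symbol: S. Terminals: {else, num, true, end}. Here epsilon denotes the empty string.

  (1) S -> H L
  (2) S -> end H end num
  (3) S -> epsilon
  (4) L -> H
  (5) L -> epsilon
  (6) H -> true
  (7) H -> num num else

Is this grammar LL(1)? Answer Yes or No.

Yes

FIRST(S) = {epsilon, end, num, true}
FIRST(L) = {epsilon, num, true}
FIRST(H) = {num, true}
FOLLOW(S) = {$}
FOLLOW(L) = {$}
FOLLOW(H) = {$, end, num, true}
Each cell of M receives at most one production.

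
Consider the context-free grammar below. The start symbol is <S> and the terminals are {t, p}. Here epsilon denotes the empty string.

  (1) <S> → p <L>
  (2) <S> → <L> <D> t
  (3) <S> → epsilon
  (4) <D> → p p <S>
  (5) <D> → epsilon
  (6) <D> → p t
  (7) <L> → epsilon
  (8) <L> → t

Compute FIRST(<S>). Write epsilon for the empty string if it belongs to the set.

{epsilon, p, t}

FIRST(<D>) = {epsilon, p}
FIRST(<L>) = {epsilon, t}
FIRST(<S>) = {epsilon, p, t}  (via <L> <D> t)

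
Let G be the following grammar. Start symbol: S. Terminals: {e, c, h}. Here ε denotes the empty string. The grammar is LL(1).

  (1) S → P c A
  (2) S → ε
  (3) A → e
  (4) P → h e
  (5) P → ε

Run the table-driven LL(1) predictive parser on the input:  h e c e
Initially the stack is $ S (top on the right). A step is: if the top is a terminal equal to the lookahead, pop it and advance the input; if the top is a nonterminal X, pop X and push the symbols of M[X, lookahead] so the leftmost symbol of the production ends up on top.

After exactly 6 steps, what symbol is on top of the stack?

     Stack      Input      Action
  1  $ S        h e c e $  expand S → P c A
  2  $ A c P    h e c e $  expand P → h e
  3  $ A c e h  h e c e $  match h
  4  $ A c e    e c e $    match e
  5  $ A c      c e $      match c
  6  $ A        e $        expand A → e
Stack after step 6: $ e (top = e).

e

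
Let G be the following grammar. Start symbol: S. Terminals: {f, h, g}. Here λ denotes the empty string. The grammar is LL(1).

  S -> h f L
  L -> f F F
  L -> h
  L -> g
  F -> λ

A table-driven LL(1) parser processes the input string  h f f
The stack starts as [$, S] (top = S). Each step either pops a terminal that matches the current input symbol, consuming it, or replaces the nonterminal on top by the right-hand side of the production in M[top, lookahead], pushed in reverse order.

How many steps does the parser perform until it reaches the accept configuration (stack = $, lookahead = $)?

step 1: stack=$ S  input=h f f $  — expand S -> h f L
step 2: stack=$ L f h  input=h f f $  — match h
step 3: stack=$ L f  input=f f $  — match f
step 4: stack=$ L  input=f $  — expand L -> f F F
step 5: stack=$ F F f  input=f $  — match f
step 6: stack=$ F F  input=$  — expand F -> λ
step 7: stack=$ F  input=$  — expand F -> λ
Accept reached after 7 steps.

7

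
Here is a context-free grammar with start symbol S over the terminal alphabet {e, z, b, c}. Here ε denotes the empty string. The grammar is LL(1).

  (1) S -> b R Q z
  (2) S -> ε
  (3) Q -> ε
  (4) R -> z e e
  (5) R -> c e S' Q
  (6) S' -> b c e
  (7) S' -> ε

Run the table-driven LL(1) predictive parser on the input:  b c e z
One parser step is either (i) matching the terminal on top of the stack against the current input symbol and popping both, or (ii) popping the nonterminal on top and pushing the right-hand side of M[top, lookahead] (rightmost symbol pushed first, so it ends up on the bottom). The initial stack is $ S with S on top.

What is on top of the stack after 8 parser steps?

     Stack           Input      Action
  1  $ S             b c e z $  expand S -> b R Q z
  2  $ z Q R b       b c e z $  match b
  3  $ z Q R         c e z $    expand R -> c e S' Q
  4  $ z Q Q S' e c  c e z $    match c
  5  $ z Q Q S' e    e z $      match e
  6  $ z Q Q S'      z $        expand S' -> ε
  7  $ z Q Q         z $        expand Q -> ε
  8  $ z Q           z $        expand Q -> ε
Stack after step 8: $ z (top = z).

z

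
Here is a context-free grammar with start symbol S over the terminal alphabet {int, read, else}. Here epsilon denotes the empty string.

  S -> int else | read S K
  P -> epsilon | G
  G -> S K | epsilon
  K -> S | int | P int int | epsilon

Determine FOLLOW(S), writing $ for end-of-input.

{$, int, read}

FIRST(S) = {int, read}
FIRST(G) = {epsilon, int, read}  (via S K)
FIRST(P) = {epsilon, int, read}  (via G)
FIRST(K) = {epsilon, int, read}  (via S, P int int)
FOLLOW(S) includes $ since S is the start symbol.
FOLLOW(P): in K->P int int, P is followed by int int with FIRST {int}. Thus FOLLOW(P) = {int}.
FOLLOW(G): in P->G, the suffix after G is empty, so FOLLOW(G) ⊇ FOLLOW(P) = {int}. Thus FOLLOW(G) = {int}.
FOLLOW(S): in S->read S K, S is followed by K with FIRST {epsilon, int, read}; in S->read S K, the suffix after S is nullable (adds nothing new); in G->S K, S is followed by K with FIRST {epsilon, int, read}; in G->S K, the suffix after S is nullable, so FOLLOW(S) ⊇ FOLLOW(G) = {int}; in K->S, the suffix after S is empty, so FOLLOW(S) ⊇ FOLLOW(K) = {$, int, read}. Thus FOLLOW(S) = {$, int, read}.
FOLLOW(K): in S->read S K, the suffix after K is empty, so FOLLOW(K) ⊇ FOLLOW(S) = {$, int, read}; in G->S K, the suffix after K is empty, so FOLLOW(K) ⊇ FOLLOW(G) = {int}. Thus FOLLOW(K) = {$, int, read}.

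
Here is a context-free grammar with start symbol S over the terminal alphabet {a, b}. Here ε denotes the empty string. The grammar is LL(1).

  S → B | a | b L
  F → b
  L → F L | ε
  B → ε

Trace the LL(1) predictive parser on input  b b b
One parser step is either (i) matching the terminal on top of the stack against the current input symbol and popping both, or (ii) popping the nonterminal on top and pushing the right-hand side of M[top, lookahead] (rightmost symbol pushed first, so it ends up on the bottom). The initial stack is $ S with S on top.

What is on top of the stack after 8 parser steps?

L

step 1: stack=$ S  input=b b b $  — expand S → b L
step 2: stack=$ L b  input=b b b $  — match b
step 3: stack=$ L  input=b b $  — expand L → F L
step 4: stack=$ L F  input=b b $  — expand F → b
step 5: stack=$ L b  input=b b $  — match b
step 6: stack=$ L  input=b $  — expand L → F L
step 7: stack=$ L F  input=b $  — expand F → b
step 8: stack=$ L b  input=b $  — match b
Stack after step 8: $ L (top = L).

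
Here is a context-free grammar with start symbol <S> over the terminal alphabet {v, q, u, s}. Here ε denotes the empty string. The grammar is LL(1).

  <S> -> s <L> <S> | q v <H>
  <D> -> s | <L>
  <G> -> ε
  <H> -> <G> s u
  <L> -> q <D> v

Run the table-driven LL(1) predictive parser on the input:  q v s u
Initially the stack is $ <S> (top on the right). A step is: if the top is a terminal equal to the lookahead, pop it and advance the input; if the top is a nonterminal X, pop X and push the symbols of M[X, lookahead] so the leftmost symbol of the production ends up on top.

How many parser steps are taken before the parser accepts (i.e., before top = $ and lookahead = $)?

7

     Stack      Input      Action
  1  $ <S>      q v s u $  expand <S> -> q v <H>
  2  $ <H> v q  q v s u $  match q
  3  $ <H> v    v s u $    match v
  4  $ <H>      s u $      expand <H> -> <G> s u
  5  $ u s <G>  s u $      expand <G> -> ε
  6  $ u s      s u $      match s
  7  $ u        u $        match u
Accept reached after 7 steps.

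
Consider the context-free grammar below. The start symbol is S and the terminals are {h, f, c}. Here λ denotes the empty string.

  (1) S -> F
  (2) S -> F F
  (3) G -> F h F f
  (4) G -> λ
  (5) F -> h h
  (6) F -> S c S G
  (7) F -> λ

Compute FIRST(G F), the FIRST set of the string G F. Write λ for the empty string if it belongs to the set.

FIRST(S) = {λ, c, h}  (via F, F F)
FIRST(F) = {λ, c, h}  (via S c S G)
FIRST(G) = {λ, c, h}  (via F h F f)
FIRST(G F): take FIRST of each symbol in turn, carrying on past any symbol whose FIRST contains λ; result {λ, c, h}.

{λ, c, h}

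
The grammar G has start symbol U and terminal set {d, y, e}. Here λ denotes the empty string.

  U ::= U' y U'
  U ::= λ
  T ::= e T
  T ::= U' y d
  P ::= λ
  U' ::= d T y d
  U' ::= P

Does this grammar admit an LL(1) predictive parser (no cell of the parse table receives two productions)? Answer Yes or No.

Yes

FIRST(U) = {λ, d, y}
FIRST(T) = {d, e, y}
FIRST(P) = {λ}
FIRST(U') = {λ, d}
FOLLOW(U) = {$}
FOLLOW(T) = {y}
FOLLOW(P) = {$, y}
FOLLOW(U') = {$, y}
Each cell of M receives at most one production.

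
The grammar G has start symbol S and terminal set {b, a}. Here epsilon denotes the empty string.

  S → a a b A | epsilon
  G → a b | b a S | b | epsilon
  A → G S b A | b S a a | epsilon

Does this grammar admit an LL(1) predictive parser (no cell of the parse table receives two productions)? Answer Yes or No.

FIRST(S) = {epsilon, a}
FIRST(G) = {epsilon, a, b}
FIRST(A) = {epsilon, a, b}
FOLLOW(S) = {$, a, b}
FOLLOW(G) = {a, b}
FOLLOW(A) = {$, a, b}
Cell M[A, a] receives both A → G S b A and A → epsilon — the grammar is not LL(1).

No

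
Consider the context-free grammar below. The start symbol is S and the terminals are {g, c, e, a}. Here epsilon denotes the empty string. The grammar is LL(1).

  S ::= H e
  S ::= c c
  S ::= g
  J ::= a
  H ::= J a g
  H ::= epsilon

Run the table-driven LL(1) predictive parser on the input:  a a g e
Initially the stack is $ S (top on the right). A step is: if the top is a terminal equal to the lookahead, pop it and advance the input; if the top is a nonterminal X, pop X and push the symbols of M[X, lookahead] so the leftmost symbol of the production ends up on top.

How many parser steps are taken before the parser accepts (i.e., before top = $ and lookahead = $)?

     Stack      Input      Action
  1  $ S        a a g e $  expand S ::= H e
  2  $ e H      a a g e $  expand H ::= J a g
  3  $ e g a J  a a g e $  expand J ::= a
  4  $ e g a a  a a g e $  match a
  5  $ e g a    a g e $    match a
  6  $ e g      g e $      match g
  7  $ e        e $        match e
Accept reached after 7 steps.

7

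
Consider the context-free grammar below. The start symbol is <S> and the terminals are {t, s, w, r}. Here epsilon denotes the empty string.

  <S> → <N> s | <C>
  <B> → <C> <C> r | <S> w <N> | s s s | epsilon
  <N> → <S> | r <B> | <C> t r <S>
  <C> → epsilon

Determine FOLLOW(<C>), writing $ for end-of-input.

FIRST(<C>) = {epsilon}
FIRST(<S>) = {epsilon, r, s, t}  (via <N> s, <C>)
FIRST(<B>) = {epsilon, r, s, t, w}  (via <C> <C> r, <S> w <N>)
FIRST(<N>) = {epsilon, r, s, t}  (via <S>, <C> t r <S>)
FOLLOW(<S>) includes $ since <S> is the start symbol.
FOLLOW(<S>): in <B>→<S> w <N>, <S> is followed by w <N> with FIRST {w}; in <N>→<S>, the suffix after <S> is empty, so FOLLOW(<S>) ⊇ FOLLOW(<N>) = {s}; in <N>→<C> t r <S>, the suffix after <S> is empty, so FOLLOW(<S>) ⊇ FOLLOW(<N>) = {s}. Thus FOLLOW(<S>) = {$, s, w}.
FOLLOW(<C>): in <S>→<C>, the suffix after <C> is empty, so FOLLOW(<C>) ⊇ FOLLOW(<S>) = {$, s, w}; in <B>→<C> <C> r (occurrence 1), <C> is followed by <C> r with FIRST {r}; in <B>→<C> <C> r (occurrence 2), <C> is followed by r with FIRST {r}; in <N>→<C> t r <S>, <C> is followed by t r <S> with FIRST {t}. Thus FOLLOW(<C>) = {$, r, s, t, w}.
FOLLOW(<B>): in <N>→r <B>, the suffix after <B> is empty, so FOLLOW(<B>) ⊇ FOLLOW(<N>) = {s}. Thus FOLLOW(<B>) = {s}.
FOLLOW(<N>): in <S>→<N> s, <N> is followed by s with FIRST {s}; in <B>→<S> w <N>, the suffix after <N> is empty, so FOLLOW(<N>) ⊇ FOLLOW(<B>) = {s}. Thus FOLLOW(<N>) = {s}.

{$, r, s, t, w}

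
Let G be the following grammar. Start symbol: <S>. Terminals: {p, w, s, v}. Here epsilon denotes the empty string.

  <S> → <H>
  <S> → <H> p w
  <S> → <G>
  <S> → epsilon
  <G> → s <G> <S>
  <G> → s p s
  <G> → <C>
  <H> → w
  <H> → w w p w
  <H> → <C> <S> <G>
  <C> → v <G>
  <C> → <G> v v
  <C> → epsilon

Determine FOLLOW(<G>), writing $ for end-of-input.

{$, p, s, v, w}

FIRST(<S>): from <S>→<H> we get {epsilon, p, s, v, w}; from <S>→<H> p w we get {p, s, v, w}; from <S>→<G> we get {epsilon, s, v}; from <S>→epsilon we get {epsilon}. So FIRST(<S>) = {epsilon, p, s, v, w}.
FIRST(<G>): from <G>→s <G> <S> we get {s}; from <G>→s p s we get {s}; from <G>→<C> we get {epsilon, s, v}. So FIRST(<G>) = {epsilon, s, v}.
FIRST(<C>): from <C>→v <G> we get {v}; from <C>→<G> v v we get {s, v}; from <C>→epsilon we get {epsilon}. So FIRST(<C>) = {epsilon, s, v}.
FIRST(<H>): from <H>→w we get {w}; from <H>→w w p w we get {w}; from <H>→<C> <S> <G> we get {epsilon, p, s, v, w}. So FIRST(<H>) = {epsilon, p, s, v, w}.
FOLLOW(<S>) includes $ since <S> is the start symbol.
FOLLOW(<S>): in <G>→s <G> <S>, the suffix after <S> is empty, so FOLLOW(<S>) ⊇ FOLLOW(<G>) = {$, p, s, v, w}; in <H>→<C> <S> <G>, <S> is followed by <G> with FIRST {epsilon, s, v}; in <H>→<C> <S> <G>, the suffix after <S> is nullable, so FOLLOW(<S>) ⊇ FOLLOW(<H>) = {$, p, s, v, w}. Thus FOLLOW(<S>) = {$, p, s, v, w}.
FOLLOW(<H>): in <S>→<H>, the suffix after <H> is empty, so FOLLOW(<H>) ⊇ FOLLOW(<S>) = {$, p, s, v, w}; in <S>→<H> p w, <H> is followed by p w with FIRST {p}. Thus FOLLOW(<H>) = {$, p, s, v, w}.
FOLLOW(<G>): in <S>→<G>, the suffix after <G> is empty, so FOLLOW(<G>) ⊇ FOLLOW(<S>) = {$, p, s, v, w}; in <G>→s <G> <S>, <G> is followed by <S> with FIRST {epsilon, p, s, v, w}; in <G>→s <G> <S>, the suffix after <G> is nullable (adds nothing new); in <H>→<C> <S> <G>, the suffix after <G> is empty, so FOLLOW(<G>) ⊇ FOLLOW(<H>) = {$, p, s, v, w}; in <C>→v <G>, the suffix after <G> is empty, so FOLLOW(<G>) ⊇ FOLLOW(<C>) = {$, p, s, v, w}; in <C>→<G> v v, <G> is followed by v v with FIRST {v}. Thus FOLLOW(<G>) = {$, p, s, v, w}.
FOLLOW(<C>): in <G>→<C>, the suffix after <C> is empty, so FOLLOW(<C>) ⊇ FOLLOW(<G>) = {$, p, s, v, w}; in <H>→<C> <S> <G>, <C> is followed by <S> <G> with FIRST {epsilon, p, s, v, w}; in <H>→<C> <S> <G>, the suffix after <C> is nullable, so FOLLOW(<C>) ⊇ FOLLOW(<H>) = {$, p, s, v, w}. Thus FOLLOW(<C>) = {$, p, s, v, w}.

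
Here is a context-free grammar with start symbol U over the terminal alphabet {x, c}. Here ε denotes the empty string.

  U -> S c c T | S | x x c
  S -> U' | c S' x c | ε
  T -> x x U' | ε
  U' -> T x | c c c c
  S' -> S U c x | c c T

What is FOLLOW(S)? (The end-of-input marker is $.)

{$, c, x}

FIRST(T): from T->x x U' we get {x}; from T->ε we get {ε}. So FIRST(T) = {ε, x}.
FIRST(U'): from U'->T x we get {x}; from U'->c c c c we get {c}. So FIRST(U') = {c, x}.
FIRST(S): from S->U' we get {c, x}; from S->c S' x c we get {c}; from S->ε we get {ε}. So FIRST(S) = {ε, c, x}.
FIRST(U): from U->S c c T we get {c, x}; from U->S we get {ε, c, x}; from U->x x c we get {x}. So FIRST(U) = {ε, c, x}.
FIRST(S'): from S'->S U c x we get {c, x}; from S'->c c T we get {c}. So FIRST(S') = {c, x}.
FOLLOW(U) includes $ since U is the start symbol.
FOLLOW(U): in S'->S U c x, U is followed by c x with FIRST {c}. Thus FOLLOW(U) = {$, c}.
FOLLOW(S): in U->S c c T, S is followed by c c T with FIRST {c}; in U->S, the suffix after S is empty, so FOLLOW(S) ⊇ FOLLOW(U) = {$, c}; in S'->S U c x, S is followed by U c x with FIRST {c, x}. Thus FOLLOW(S) = {$, c, x}.
FOLLOW(S'): in S->c S' x c, S' is followed by x c with FIRST {x}. Thus FOLLOW(S') = {x}.
FOLLOW(T): in U->S c c T, the suffix after T is empty, so FOLLOW(T) ⊇ FOLLOW(U) = {$, c}; in U'->T x, T is followed by x with FIRST {x}; in S'->c c T, the suffix after T is empty, so FOLLOW(T) ⊇ FOLLOW(S') = {x}. Thus FOLLOW(T) = {$, c, x}.
FOLLOW(U'): in S->U', the suffix after U' is empty, so FOLLOW(U') ⊇ FOLLOW(S) = {$, c, x}; in T->x x U', the suffix after U' is empty, so FOLLOW(U') ⊇ FOLLOW(T) = {$, c, x}. Thus FOLLOW(U') = {$, c, x}.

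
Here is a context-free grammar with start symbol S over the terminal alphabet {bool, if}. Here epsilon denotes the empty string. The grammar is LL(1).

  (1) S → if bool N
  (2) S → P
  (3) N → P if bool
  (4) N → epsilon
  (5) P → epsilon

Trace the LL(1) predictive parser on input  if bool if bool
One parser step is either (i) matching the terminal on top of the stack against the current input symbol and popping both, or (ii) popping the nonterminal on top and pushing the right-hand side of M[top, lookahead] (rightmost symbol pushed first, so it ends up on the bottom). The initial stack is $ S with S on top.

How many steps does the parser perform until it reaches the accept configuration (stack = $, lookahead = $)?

     Stack        Input              Action
  1  $ S          if bool if bool $  expand S → if bool N
  2  $ N bool if  if bool if bool $  match if
  3  $ N bool     bool if bool $     match bool
  4  $ N          if bool $          expand N → P if bool
  5  $ bool if P  if bool $          expand P → epsilon
  6  $ bool if    if bool $          match if
  7  $ bool       bool $             match bool
Accept reached after 7 steps.

7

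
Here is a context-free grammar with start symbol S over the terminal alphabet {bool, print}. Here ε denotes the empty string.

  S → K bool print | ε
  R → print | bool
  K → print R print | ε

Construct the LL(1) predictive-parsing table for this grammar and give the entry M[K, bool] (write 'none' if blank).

K → ε

FIRST(R): from R→print we get {print}; from R→bool we get {bool}. So FIRST(R) = {bool, print}.
FIRST(K): from K→print R print we get {print}; from K→ε we get {ε}. So FIRST(K) = {ε, print}.
FIRST(S): from S→K bool print we get {bool, print}; from S→ε we get {ε}. So FIRST(S) = {ε, bool, print}.
FOLLOW(S) includes $ since S is the start symbol.
FOLLOW(K): in S→K bool print, K is followed by bool print with FIRST {bool}. Thus FOLLOW(K) = {bool}.
For K → print R print: FIRST(print R print) = {print}, so it goes in M[K, t] for t ∈ {print}.
For K → ε: FIRST(ε) = {ε}, so it goes in M[K, t] for t ∈ {}; since ε ∈ FIRST, also for every t ∈ FOLLOW(K) = {bool}.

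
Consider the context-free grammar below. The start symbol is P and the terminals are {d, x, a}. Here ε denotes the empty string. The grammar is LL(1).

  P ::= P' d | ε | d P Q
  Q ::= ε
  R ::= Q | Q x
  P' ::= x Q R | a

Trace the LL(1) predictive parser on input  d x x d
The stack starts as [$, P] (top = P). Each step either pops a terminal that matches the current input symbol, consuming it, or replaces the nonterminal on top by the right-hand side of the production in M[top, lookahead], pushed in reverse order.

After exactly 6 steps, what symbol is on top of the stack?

     Stack        Input      Action
  1  $ P          d x x d $  expand P ::= d P Q
  2  $ Q P d      d x x d $  match d
  3  $ Q P        x x d $    expand P ::= P' d
  4  $ Q d P'     x x d $    expand P' ::= x Q R
  5  $ Q d R Q x  x x d $    match x
  6  $ Q d R Q    x d $      expand Q ::= ε
Stack after step 6: $ Q d R (top = R).

R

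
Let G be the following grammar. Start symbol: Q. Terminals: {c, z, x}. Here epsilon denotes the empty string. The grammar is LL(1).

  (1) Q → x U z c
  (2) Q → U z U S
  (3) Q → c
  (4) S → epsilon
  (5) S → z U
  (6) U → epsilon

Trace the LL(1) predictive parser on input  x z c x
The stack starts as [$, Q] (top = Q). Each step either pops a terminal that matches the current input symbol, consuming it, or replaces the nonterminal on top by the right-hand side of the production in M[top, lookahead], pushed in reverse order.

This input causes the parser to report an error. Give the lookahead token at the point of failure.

step 1: stack=$ Q  input=x z c x $  — expand Q → x U z c
step 2: stack=$ c z U x  input=x z c x $  — match x
step 3: stack=$ c z U  input=z c x $  — expand U → epsilon
step 4: stack=$ c z  input=z c x $  — match z
step 5: stack=$ c  input=c x $  — match c
step 6: stack=$  input=x $  — error: stack empty but input remains

x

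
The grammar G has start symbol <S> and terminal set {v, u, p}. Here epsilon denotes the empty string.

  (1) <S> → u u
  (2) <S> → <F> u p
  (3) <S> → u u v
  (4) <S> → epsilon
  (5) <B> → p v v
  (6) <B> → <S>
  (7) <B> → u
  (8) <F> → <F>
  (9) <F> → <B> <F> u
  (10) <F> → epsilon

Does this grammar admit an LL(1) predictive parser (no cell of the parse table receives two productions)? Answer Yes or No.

No

FIRST(<S>) = {epsilon, p, u}
FIRST(<B>) = {epsilon, p, u}
FIRST(<F>) = {epsilon, p, u}
FOLLOW(<S>) = {$, p, u}
FOLLOW(<B>) = {p, u}
FOLLOW(<F>) = {u}
Cell M[<B>, p] receives both <B> → p v v and <B> → <S> — the grammar is not LL(1).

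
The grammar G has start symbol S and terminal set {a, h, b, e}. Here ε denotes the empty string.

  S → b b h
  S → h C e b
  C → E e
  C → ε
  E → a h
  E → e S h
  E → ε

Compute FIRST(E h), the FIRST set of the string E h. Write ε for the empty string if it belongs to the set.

FIRST(S): from S→b b h we get {b}; from S→h C e b we get {h}. So FIRST(S) = {b, h}.
FIRST(E): from E→a h we get {a}; from E→e S h we get {e}; from E→ε we get {ε}. So FIRST(E) = {ε, a, e}.
FIRST(C): from C→E e we get {a, e}; from C→ε we get {ε}. So FIRST(C) = {ε, a, e}.
FIRST(E h): take FIRST of each symbol in turn, carrying on past any symbol whose FIRST contains ε; result {a, e, h}.

{a, e, h}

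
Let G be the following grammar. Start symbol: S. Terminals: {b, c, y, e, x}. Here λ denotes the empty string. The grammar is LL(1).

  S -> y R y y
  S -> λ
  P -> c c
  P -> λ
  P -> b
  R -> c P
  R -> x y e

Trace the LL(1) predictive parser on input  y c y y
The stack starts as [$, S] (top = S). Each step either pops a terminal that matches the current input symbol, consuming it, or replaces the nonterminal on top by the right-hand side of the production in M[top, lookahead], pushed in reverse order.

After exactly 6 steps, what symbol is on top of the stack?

     Stack      Input      Action
  1  $ S        y c y y $  expand S -> y R y y
  2  $ y y R y  y c y y $  match y
  3  $ y y R    c y y $    expand R -> c P
  4  $ y y P c  c y y $    match c
  5  $ y y P    y y $      expand P -> λ
  6  $ y y      y y $      match y
Stack after step 6: $ y (top = y).

y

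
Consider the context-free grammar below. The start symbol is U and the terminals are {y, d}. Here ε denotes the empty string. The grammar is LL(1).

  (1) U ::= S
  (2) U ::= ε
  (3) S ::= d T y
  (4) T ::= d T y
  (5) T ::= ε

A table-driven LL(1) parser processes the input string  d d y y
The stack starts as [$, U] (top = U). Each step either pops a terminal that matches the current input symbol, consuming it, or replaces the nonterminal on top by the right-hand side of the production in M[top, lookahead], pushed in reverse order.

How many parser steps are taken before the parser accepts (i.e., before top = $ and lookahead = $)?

     Stack      Input      Action
  1  $ U        d d y y $  expand U ::= S
  2  $ S        d d y y $  expand S ::= d T y
  3  $ y T d    d d y y $  match d
  4  $ y T      d y y $    expand T ::= d T y
  5  $ y y T d  d y y $    match d
  6  $ y y T    y y $      expand T ::= ε
  7  $ y y      y y $      match y
  8  $ y        y $        match y
Accept reached after 8 steps.

8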